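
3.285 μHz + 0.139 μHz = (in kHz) 3.424e-09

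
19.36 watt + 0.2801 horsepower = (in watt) 228.2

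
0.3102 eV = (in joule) 4.97e-20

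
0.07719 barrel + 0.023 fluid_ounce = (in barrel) 0.07719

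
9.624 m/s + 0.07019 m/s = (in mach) 0.02847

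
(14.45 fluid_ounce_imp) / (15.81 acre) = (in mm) 6.417e-06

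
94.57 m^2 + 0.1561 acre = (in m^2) 726.3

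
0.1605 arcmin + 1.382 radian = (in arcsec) 2.851e+05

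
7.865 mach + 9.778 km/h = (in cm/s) 2.681e+05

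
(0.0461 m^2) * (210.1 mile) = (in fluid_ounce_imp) 5.486e+08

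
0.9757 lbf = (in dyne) 4.34e+05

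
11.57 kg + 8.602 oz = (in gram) 1.181e+04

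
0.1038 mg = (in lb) 2.288e-07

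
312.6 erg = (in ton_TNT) 7.471e-15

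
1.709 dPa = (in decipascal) 1.709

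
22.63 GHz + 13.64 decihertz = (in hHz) 2.263e+08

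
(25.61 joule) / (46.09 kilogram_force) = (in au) 3.788e-13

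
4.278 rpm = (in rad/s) 0.448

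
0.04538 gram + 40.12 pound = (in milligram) 1.82e+07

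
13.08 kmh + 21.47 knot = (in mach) 0.04311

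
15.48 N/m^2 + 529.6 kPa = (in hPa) 5296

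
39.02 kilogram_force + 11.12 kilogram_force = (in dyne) 4.917e+07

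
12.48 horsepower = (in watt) 9306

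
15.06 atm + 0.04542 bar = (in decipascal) 1.53e+07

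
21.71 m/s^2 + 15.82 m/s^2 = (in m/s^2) 37.53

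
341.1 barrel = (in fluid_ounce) 1.834e+06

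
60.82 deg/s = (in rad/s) 1.062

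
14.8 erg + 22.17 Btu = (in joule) 2.339e+04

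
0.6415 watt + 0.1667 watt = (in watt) 0.8082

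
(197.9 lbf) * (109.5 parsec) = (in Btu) 2.819e+18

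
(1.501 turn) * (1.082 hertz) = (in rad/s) 10.2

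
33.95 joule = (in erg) 3.395e+08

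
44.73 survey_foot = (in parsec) 4.418e-16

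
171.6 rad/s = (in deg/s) 9832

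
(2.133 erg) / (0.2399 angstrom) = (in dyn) 8.891e+08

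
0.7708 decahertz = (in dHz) 77.08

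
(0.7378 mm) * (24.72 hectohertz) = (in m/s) 1.824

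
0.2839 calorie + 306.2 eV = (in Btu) 0.001126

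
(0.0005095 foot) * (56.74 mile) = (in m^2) 14.18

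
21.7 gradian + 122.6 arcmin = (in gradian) 23.97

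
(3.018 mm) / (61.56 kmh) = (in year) 5.597e-12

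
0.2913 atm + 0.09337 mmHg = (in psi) 4.283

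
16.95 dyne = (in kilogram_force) 1.728e-05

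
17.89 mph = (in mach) 0.02349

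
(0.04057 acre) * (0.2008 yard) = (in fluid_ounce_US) 1.019e+06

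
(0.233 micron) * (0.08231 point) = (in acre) 1.672e-15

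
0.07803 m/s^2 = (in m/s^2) 0.07803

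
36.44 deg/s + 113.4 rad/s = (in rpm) 1089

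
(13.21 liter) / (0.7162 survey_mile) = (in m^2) 1.146e-05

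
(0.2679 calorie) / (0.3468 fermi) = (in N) 3.232e+15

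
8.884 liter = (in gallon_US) 2.347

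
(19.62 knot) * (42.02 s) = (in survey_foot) 1391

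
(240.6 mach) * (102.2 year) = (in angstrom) 2.64e+24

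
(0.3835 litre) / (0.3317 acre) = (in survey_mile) 1.775e-10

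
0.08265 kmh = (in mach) 6.743e-05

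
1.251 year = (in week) 65.23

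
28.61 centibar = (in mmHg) 214.6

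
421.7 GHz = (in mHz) 4.217e+14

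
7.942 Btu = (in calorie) 2003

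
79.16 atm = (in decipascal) 8.021e+07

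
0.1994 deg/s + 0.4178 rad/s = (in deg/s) 24.14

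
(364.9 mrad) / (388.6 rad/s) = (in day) 1.087e-08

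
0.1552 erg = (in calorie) 3.709e-09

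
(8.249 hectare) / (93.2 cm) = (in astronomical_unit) 5.916e-07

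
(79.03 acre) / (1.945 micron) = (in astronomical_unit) 1.099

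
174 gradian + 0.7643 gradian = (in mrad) 2745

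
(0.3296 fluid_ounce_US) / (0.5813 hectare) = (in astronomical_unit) 1.121e-20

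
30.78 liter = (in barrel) 0.1936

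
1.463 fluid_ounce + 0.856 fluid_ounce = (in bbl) 0.0004314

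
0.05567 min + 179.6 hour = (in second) 6.466e+05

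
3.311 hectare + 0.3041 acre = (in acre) 8.486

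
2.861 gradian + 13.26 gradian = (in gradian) 16.12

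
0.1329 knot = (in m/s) 0.06837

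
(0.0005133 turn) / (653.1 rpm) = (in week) 7.797e-11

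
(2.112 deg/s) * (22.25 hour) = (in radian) 2953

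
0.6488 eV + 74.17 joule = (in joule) 74.17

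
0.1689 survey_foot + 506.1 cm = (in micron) 5.112e+06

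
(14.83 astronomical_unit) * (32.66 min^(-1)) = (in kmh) 4.347e+12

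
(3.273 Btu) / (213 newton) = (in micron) 1.621e+07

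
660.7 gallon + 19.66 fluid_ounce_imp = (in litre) 2502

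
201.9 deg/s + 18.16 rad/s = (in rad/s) 21.68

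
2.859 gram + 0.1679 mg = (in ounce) 0.1009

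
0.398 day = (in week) 0.05686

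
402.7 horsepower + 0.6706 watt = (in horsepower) 402.7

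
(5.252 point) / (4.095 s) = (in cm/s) 0.04525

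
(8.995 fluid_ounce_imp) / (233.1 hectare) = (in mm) 1.096e-07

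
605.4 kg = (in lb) 1335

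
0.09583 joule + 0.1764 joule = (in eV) 1.699e+18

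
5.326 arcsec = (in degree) 0.001479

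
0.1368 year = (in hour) 1198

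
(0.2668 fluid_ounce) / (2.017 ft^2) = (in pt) 0.1194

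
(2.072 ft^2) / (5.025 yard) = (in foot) 0.1374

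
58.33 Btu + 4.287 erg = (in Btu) 58.33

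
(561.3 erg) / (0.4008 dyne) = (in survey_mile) 0.008702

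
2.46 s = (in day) 2.847e-05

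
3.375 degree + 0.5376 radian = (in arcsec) 1.23e+05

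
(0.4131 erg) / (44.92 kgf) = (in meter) 9.378e-11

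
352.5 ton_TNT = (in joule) 1.475e+12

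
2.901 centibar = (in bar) 0.02901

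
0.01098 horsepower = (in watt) 8.188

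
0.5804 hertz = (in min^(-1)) 34.82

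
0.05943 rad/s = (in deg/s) 3.405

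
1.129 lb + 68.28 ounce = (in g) 2448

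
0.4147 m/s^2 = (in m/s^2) 0.4147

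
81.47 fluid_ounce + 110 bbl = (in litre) 1.749e+04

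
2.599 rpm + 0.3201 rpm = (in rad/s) 0.3057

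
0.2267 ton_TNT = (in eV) 5.92e+27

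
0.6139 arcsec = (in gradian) 0.0001895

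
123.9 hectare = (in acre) 306.2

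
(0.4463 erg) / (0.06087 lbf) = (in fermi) 1.648e+08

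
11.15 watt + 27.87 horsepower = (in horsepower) 27.88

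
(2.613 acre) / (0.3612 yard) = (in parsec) 1.038e-12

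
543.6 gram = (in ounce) 19.17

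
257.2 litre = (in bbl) 1.618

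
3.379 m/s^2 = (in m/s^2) 3.379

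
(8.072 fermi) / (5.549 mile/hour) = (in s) 3.254e-15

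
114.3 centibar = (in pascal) 1.143e+05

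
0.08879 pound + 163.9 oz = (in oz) 165.3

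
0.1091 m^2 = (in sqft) 1.174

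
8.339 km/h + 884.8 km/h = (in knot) 482.3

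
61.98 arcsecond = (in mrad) 0.3005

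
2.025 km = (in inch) 7.972e+04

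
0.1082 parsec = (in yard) 3.651e+15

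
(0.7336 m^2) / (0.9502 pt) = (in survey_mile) 1.36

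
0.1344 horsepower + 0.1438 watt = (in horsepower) 0.1346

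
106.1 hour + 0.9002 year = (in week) 47.57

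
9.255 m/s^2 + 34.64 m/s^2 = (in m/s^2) 43.9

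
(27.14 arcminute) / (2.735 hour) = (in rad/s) 8.018e-07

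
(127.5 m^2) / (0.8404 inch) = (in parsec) 1.936e-13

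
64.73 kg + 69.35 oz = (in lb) 147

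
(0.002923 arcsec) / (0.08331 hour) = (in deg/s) 2.707e-09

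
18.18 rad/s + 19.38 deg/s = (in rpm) 176.8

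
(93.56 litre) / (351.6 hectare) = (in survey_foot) 8.73e-08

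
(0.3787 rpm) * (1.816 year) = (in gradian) 1.446e+08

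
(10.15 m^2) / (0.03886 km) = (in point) 740.4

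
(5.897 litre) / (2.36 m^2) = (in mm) 2.499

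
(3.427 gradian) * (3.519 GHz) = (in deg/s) 1.085e+10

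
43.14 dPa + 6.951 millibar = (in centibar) 0.6994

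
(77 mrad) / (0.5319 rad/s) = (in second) 0.1448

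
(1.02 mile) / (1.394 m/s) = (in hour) 0.3271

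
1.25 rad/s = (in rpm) 11.94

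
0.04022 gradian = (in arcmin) 2.172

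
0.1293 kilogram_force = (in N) 1.268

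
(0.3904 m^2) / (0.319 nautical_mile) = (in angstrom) 6.608e+06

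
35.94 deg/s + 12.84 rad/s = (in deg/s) 771.6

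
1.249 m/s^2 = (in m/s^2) 1.249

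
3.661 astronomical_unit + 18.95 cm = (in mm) 5.477e+14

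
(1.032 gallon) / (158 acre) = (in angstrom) 61.1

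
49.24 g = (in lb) 0.1086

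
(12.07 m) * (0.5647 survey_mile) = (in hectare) 1.097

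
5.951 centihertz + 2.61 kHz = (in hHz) 26.1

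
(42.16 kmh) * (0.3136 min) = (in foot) 723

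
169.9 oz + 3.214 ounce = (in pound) 10.82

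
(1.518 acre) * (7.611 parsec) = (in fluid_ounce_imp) 5.078e+25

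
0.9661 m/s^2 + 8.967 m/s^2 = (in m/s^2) 9.933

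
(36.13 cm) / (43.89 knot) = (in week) 2.646e-08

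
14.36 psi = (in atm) 0.9771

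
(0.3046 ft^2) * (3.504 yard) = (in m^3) 0.09067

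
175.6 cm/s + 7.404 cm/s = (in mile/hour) 4.094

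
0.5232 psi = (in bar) 0.03607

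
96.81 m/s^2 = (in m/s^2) 96.81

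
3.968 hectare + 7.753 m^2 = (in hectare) 3.969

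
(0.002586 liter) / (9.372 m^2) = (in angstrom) 2759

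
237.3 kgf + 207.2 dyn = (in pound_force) 523.2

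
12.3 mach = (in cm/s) 4.188e+05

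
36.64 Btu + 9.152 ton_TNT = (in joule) 3.829e+10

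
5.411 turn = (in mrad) 3.4e+04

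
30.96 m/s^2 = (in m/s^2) 30.96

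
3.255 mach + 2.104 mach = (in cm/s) 1.825e+05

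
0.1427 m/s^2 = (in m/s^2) 0.1427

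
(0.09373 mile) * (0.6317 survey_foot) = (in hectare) 0.002904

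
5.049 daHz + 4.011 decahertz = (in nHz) 9.06e+10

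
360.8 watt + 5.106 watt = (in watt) 365.9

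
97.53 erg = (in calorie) 2.331e-06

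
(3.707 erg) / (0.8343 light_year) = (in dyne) 4.697e-18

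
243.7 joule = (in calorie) 58.25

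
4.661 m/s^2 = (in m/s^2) 4.661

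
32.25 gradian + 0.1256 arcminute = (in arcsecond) 1.045e+05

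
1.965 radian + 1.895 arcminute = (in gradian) 125.1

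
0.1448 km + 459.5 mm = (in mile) 0.09026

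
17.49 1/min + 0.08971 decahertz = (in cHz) 118.9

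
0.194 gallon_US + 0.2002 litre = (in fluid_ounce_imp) 32.89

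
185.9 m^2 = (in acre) 0.04594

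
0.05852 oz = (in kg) 0.001659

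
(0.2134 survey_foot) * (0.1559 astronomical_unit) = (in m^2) 1.517e+09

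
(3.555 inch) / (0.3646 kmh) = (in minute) 0.01486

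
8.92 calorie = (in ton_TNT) 8.92e-09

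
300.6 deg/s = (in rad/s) 5.246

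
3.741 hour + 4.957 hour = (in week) 0.05177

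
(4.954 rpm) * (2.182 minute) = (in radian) 67.92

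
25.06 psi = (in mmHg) 1296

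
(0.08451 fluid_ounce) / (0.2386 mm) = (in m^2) 0.01047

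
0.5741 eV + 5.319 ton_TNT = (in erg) 2.225e+17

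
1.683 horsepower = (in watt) 1255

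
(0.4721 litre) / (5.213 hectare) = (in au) 6.054e-20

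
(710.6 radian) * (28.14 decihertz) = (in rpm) 1.91e+04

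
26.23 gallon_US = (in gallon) 26.23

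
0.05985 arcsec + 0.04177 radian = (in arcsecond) 8616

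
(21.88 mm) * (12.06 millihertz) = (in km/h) 0.0009499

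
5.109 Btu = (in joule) 5390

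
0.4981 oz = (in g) 14.12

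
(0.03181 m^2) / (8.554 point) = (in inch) 415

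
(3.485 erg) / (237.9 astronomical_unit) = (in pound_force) 2.201e-21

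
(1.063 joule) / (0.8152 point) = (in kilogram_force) 376.9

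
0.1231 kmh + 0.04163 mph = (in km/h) 0.1901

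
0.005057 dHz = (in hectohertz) 5.057e-06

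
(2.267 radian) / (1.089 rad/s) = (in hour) 0.0005783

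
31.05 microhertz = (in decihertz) 0.0003105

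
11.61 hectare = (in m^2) 1.161e+05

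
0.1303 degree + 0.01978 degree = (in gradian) 0.1668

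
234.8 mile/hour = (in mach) 0.3083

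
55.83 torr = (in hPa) 74.43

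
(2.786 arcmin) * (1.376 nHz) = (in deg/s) 6.389e-11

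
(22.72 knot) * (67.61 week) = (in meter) 4.779e+08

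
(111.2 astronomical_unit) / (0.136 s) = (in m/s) 1.223e+14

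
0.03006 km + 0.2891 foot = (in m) 30.15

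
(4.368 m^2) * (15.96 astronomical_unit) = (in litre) 1.043e+16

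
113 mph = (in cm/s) 5052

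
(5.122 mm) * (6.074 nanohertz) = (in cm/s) 3.111e-09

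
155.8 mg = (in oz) 0.005496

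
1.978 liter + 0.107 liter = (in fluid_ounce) 70.5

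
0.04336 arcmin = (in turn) 2.007e-06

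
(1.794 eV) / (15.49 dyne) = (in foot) 6.088e-15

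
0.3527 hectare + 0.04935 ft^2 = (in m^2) 3527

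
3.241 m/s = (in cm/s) 324.1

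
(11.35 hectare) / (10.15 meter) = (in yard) 1.223e+04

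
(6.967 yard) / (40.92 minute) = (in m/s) 0.002595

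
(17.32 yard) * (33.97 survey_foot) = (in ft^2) 1765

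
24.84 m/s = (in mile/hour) 55.57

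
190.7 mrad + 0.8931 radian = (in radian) 1.084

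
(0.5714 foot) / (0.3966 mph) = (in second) 0.9823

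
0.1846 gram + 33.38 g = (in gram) 33.56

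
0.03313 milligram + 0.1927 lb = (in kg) 0.08741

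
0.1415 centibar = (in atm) 0.001396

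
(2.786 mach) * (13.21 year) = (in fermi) 3.952e+26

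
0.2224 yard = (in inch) 8.006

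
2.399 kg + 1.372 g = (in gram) 2400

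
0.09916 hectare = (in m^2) 991.6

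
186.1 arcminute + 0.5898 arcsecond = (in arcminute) 186.1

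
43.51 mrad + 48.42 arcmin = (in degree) 3.3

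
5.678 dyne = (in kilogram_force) 5.79e-06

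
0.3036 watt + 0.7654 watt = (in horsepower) 0.001434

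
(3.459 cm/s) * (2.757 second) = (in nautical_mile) 5.149e-05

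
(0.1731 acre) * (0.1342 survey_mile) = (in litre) 1.513e+08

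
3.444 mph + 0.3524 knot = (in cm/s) 172.1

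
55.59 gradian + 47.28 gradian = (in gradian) 102.9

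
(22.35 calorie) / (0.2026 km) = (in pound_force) 0.1038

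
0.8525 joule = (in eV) 5.321e+18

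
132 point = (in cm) 4.657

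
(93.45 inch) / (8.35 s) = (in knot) 0.5526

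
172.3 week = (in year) 3.304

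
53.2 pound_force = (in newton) 236.6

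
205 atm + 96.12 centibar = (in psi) 3027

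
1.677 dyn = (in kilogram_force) 1.71e-06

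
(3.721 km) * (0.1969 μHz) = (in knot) 0.001424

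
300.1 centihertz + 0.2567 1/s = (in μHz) 3.258e+06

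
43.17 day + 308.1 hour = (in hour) 1344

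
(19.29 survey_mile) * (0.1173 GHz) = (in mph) 8.146e+12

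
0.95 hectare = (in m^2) 9500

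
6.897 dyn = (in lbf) 1.551e-05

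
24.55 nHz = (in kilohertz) 2.455e-11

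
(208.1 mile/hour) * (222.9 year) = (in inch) 2.575e+13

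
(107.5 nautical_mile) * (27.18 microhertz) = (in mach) 0.01589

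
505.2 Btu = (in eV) 3.327e+24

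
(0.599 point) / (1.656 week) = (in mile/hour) 4.72e-10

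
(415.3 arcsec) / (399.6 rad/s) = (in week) 8.331e-12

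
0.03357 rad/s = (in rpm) 0.3206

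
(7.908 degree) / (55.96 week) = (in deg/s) 2.337e-07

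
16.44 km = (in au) 1.099e-07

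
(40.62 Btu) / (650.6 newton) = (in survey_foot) 216.1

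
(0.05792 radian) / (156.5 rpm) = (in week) 5.844e-09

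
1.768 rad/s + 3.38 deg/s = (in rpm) 17.45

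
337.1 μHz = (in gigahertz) 3.371e-13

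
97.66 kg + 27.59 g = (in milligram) 9.769e+07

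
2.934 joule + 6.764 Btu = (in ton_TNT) 1.706e-06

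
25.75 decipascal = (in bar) 2.575e-05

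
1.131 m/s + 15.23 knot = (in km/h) 32.28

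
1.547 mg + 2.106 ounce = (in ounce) 2.106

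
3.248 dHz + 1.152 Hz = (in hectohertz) 0.01477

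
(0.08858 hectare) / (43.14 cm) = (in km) 2.053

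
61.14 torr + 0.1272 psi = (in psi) 1.309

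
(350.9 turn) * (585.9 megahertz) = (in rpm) 1.234e+13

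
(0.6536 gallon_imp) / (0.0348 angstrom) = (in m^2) 8.538e+08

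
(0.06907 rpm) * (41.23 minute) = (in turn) 2.848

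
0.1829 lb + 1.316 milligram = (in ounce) 2.926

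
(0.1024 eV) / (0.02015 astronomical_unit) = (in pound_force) 1.224e-30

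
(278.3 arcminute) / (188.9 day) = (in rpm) 4.737e-08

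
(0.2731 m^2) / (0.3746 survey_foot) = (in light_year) 2.528e-16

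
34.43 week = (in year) 0.6603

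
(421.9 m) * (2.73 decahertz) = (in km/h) 4.146e+04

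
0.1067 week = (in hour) 17.93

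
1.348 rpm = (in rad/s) 0.1412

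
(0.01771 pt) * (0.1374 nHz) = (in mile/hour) 1.92e-15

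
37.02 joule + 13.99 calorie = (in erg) 9.555e+08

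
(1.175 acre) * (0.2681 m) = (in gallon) 3.368e+05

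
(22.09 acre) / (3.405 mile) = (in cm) 1631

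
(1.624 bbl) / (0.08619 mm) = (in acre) 0.7402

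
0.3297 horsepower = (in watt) 245.9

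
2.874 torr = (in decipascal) 3832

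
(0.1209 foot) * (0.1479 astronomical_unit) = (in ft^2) 8.776e+09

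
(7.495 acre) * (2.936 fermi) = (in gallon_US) 2.353e-08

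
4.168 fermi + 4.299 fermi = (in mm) 8.467e-12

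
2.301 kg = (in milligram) 2.301e+06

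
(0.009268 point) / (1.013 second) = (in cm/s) 0.0003228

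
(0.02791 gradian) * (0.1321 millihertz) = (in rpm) 5.53e-07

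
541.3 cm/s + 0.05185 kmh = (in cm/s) 542.7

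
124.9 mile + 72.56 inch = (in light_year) 2.125e-11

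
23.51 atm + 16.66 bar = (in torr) 3.036e+04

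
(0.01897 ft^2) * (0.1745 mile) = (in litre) 494.9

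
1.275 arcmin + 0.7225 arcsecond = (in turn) 5.959e-05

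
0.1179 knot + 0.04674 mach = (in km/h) 57.51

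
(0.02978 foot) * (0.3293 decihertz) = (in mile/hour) 0.0006686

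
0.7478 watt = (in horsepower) 0.001003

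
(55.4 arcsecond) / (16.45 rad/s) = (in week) 2.7e-11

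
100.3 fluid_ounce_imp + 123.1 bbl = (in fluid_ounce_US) 6.619e+05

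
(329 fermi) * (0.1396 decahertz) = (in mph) 1.027e-12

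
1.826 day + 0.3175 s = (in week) 0.2609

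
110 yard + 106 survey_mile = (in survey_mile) 106.1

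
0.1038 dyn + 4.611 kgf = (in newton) 45.22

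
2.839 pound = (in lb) 2.839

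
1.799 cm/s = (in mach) 5.283e-05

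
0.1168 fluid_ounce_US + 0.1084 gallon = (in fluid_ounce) 13.99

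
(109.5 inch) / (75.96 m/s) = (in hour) 1.017e-05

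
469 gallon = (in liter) 1775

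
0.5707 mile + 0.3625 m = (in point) 2.605e+06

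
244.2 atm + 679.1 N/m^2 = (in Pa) 2.474e+07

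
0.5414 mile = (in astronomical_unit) 5.824e-09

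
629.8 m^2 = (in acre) 0.1556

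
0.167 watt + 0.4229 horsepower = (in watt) 315.5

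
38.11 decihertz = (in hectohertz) 0.03811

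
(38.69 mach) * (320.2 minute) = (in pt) 7.174e+11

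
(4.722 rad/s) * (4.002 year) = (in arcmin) 2.049e+12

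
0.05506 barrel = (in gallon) 2.313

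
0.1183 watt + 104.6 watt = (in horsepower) 0.1404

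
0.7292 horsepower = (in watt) 543.8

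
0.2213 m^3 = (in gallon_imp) 48.68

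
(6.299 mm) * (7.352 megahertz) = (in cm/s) 4.631e+06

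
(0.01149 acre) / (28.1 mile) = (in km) 1.028e-06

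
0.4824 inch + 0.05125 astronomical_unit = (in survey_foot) 2.515e+10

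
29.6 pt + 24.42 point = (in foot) 0.06252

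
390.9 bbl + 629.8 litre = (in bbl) 394.9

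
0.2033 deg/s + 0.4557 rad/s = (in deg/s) 26.31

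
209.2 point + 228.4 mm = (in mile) 0.0001878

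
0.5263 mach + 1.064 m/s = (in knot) 350.4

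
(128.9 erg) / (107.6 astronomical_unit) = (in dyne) 8.008e-14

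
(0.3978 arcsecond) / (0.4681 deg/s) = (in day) 2.732e-09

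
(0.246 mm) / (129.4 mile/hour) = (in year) 1.348e-13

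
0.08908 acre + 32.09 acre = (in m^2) 1.302e+05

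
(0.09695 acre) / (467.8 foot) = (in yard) 3.009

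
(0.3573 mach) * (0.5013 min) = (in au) 2.446e-08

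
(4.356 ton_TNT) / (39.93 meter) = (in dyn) 4.564e+13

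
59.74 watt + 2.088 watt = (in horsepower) 0.08291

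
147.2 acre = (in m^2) 5.957e+05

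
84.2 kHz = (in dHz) 8.42e+05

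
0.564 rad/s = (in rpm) 5.386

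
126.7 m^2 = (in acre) 0.03131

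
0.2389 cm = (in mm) 2.389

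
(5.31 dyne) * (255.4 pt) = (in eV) 2.986e+13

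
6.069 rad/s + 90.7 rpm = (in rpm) 148.7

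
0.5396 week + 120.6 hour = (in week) 1.257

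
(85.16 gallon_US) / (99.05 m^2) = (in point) 9.226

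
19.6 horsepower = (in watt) 1.462e+04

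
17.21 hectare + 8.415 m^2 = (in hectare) 17.21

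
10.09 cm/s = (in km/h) 0.3632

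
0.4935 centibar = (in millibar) 4.935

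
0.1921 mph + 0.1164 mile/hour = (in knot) 0.2681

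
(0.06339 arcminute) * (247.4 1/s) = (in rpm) 0.04356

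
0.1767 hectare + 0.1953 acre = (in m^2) 2557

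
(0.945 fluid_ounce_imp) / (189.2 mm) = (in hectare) 1.419e-08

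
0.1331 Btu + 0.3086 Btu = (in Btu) 0.4417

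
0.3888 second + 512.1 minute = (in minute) 512.1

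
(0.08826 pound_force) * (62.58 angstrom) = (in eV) 1.533e+10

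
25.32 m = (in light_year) 2.676e-15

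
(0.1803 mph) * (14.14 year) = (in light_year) 3.799e-09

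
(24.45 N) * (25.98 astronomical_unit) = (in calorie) 2.271e+13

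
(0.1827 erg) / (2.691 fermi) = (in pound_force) 1.526e+06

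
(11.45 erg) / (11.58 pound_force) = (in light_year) 2.35e-24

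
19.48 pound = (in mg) 8.836e+06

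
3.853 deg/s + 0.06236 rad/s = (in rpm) 1.238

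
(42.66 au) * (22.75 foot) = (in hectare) 4.425e+09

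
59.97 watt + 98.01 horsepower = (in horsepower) 98.09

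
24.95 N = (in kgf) 2.544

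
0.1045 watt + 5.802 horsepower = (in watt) 4327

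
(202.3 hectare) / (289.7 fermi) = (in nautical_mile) 3.771e+15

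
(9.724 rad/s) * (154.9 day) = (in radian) 1.301e+08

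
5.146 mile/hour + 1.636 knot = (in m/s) 3.142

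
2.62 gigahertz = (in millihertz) 2.62e+12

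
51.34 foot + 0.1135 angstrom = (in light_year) 1.654e-15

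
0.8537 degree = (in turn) 0.002371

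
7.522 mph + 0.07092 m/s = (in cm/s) 343.4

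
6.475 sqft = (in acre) 0.0001486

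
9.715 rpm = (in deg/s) 58.29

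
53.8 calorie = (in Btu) 0.2134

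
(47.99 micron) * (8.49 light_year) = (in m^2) 3.855e+12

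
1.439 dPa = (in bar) 1.439e-06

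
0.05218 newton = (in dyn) 5218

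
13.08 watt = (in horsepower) 0.01754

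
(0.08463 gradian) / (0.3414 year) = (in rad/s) 1.235e-10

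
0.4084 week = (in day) 2.859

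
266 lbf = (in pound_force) 266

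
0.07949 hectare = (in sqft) 8556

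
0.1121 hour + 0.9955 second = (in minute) 6.743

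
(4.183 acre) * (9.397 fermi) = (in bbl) 1.001e-09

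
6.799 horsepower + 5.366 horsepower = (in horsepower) 12.16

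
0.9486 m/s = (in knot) 1.844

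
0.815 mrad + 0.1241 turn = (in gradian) 49.69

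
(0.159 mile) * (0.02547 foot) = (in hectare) 0.0001987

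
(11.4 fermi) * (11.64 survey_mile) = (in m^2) 2.136e-10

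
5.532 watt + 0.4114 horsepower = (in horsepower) 0.4188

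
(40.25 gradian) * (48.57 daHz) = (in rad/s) 307.1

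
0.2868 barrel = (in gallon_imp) 10.03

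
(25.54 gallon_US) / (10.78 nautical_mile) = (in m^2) 4.843e-06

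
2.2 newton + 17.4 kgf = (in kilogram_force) 17.62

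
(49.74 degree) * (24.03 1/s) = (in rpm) 199.2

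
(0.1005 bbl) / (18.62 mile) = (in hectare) 5.332e-11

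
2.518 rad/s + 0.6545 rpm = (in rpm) 24.7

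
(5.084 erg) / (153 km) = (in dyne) 3.323e-07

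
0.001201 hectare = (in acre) 0.002968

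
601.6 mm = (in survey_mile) 0.0003738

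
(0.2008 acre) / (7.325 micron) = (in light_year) 1.173e-08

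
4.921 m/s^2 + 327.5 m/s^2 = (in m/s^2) 332.4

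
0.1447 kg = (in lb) 0.319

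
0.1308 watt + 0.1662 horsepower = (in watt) 124.1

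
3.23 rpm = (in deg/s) 19.38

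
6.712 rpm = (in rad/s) 0.7029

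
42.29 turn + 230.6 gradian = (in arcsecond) 5.555e+07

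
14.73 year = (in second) 4.645e+08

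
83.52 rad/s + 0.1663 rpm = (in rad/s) 83.54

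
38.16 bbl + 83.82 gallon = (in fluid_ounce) 2.159e+05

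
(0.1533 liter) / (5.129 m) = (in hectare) 2.989e-09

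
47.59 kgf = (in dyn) 4.667e+07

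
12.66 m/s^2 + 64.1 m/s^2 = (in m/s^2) 76.76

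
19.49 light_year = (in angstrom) 1.844e+27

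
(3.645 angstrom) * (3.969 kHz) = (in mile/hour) 3.236e-06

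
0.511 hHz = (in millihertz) 5.11e+04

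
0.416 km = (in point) 1.179e+06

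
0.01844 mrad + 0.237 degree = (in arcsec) 857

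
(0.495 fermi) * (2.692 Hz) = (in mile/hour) 2.981e-15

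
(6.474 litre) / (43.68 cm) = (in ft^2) 0.1595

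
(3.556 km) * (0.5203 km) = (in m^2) 1.85e+06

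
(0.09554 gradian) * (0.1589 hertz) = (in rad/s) 0.0002385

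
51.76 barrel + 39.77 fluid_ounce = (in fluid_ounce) 2.783e+05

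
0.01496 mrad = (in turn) 2.381e-06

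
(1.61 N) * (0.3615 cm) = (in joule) 0.00582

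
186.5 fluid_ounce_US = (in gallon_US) 1.457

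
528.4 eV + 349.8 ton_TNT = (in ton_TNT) 349.8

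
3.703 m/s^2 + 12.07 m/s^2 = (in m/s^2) 15.77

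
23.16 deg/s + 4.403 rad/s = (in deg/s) 275.4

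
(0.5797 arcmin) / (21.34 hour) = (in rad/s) 2.195e-09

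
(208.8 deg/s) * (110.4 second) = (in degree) 2.305e+04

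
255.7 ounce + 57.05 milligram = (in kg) 7.249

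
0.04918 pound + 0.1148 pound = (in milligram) 7.438e+04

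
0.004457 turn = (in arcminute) 96.27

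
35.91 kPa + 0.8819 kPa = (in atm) 0.3631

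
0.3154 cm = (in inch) 0.1242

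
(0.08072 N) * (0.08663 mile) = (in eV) 7.024e+19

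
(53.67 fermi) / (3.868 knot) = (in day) 3.122e-19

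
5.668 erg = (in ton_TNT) 1.355e-16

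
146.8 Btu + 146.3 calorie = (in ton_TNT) 3.716e-05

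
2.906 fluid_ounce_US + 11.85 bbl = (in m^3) 1.884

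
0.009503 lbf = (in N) 0.04227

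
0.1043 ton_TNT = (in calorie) 1.043e+08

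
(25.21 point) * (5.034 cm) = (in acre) 1.106e-07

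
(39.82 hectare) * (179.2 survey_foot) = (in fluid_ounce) 7.354e+11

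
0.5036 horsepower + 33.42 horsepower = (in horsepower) 33.92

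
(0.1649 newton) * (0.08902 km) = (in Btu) 0.01391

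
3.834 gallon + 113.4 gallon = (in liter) 443.8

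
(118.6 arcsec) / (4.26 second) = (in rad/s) 0.000135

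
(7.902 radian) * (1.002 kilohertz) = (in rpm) 7.561e+04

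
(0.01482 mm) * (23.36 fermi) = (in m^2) 3.462e-19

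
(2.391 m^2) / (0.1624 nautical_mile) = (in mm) 7.95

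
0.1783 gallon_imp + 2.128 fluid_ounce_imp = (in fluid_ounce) 29.45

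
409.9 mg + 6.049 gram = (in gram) 6.459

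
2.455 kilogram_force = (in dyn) 2.408e+06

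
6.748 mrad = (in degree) 0.3866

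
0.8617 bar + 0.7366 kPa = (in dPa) 8.691e+05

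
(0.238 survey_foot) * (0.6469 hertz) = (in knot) 0.09122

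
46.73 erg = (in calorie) 1.117e-06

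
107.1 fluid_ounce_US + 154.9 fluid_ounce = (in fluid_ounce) 262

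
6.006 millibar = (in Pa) 600.6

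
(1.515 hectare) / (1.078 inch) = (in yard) 6.051e+05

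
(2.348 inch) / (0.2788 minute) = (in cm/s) 0.3565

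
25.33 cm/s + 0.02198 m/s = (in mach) 0.0008085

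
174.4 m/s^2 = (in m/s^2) 174.4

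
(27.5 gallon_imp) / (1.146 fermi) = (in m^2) 1.091e+14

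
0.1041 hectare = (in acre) 0.2572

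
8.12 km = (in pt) 2.302e+07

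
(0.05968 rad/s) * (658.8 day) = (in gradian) 2.163e+08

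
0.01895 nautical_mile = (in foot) 115.1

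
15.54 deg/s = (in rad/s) 0.2712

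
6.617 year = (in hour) 5.796e+04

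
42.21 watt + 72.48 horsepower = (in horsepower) 72.54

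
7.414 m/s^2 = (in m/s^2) 7.414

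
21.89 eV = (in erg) 3.507e-11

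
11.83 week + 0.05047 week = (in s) 7.185e+06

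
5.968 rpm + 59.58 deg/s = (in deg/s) 95.39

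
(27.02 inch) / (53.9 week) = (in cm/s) 2.105e-06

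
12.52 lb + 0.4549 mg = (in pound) 12.52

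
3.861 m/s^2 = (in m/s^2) 3.861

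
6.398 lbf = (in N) 28.46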